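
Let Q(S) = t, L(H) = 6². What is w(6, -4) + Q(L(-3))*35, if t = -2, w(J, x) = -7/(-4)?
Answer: -273/4 ≈ -68.250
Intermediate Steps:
w(J, x) = 7/4 (w(J, x) = -7*(-¼) = 7/4)
L(H) = 36
Q(S) = -2
w(6, -4) + Q(L(-3))*35 = 7/4 - 2*35 = 7/4 - 70 = -273/4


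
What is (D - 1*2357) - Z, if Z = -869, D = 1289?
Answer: -199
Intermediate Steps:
(D - 1*2357) - Z = (1289 - 1*2357) - 1*(-869) = (1289 - 2357) + 869 = -1068 + 869 = -199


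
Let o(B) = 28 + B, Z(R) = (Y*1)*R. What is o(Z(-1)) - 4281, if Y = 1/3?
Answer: -12760/3 ≈ -4253.3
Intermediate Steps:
Y = 1/3 ≈ 0.33333
Z(R) = R/3 (Z(R) = ((1/3)*1)*R = R/3)
o(Z(-1)) - 4281 = (28 + (1/3)*(-1)) - 4281 = (28 - 1/3) - 4281 = 83/3 - 4281 = -12760/3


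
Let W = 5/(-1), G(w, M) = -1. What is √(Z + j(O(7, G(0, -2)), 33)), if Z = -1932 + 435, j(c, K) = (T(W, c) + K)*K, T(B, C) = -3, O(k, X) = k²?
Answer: 13*I*√3 ≈ 22.517*I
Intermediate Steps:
W = -5 (W = 5*(-1) = -5)
j(c, K) = K*(-3 + K) (j(c, K) = (-3 + K)*K = K*(-3 + K))
Z = -1497
√(Z + j(O(7, G(0, -2)), 33)) = √(-1497 + 33*(-3 + 33)) = √(-1497 + 33*30) = √(-1497 + 990) = √(-507) = 13*I*√3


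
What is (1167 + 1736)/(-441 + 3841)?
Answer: 2903/3400 ≈ 0.85382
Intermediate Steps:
(1167 + 1736)/(-441 + 3841) = 2903/3400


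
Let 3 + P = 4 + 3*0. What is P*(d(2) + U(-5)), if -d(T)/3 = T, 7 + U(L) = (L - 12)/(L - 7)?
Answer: -139/12 ≈ -11.583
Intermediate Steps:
U(L) = -7 + (-12 + L)/(-7 + L) (U(L) = -7 + (L - 12)/(L - 7) = -7 + (-12 + L)/(-7 + L))
d(T) = -3*T
P = 1 (P = -3 + (4 + 3*0) = -3 + (4 + 0) = -3 + 4 = 1)
P*(d(2) + U(-5)) = 1*(-3*2 + (37 - 6*(-5))/(-7 - 5)) = 1*(-6 + (37 + 30)/(-12)) = 1*(-6 - 1/12*67) = 1*(-6 - 67/12) = 1*(-139/12) = -139/12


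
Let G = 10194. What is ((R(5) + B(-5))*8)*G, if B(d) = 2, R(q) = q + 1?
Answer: 652416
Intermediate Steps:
R(q) = 1 + q
((R(5) + B(-5))*8)*G = (((1 + 5) + 2)*8)*10194 = ((6 + 2)*8)*10194 = (8*8)*10194 = 64*10194 = 652416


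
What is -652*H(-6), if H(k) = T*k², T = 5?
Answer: -117360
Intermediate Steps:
H(k) = 5*k²
-652*H(-6) = -3260*(-6)² = -3260*36 = -652*180 = -117360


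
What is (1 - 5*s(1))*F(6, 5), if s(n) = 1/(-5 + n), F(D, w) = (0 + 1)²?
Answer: 9/4 ≈ 2.2500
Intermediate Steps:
F(D, w) = 1 (F(D, w) = 1² = 1)
(1 - 5*s(1))*F(6, 5) = (1 - 5/(-5 + 1))*1 = (1 - 5/(-4))*1 = (1 - 5*(-¼))*1 = (1 + 5/4)*1 = (9/4)*1 = 9/4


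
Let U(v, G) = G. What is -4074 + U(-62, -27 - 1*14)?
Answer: -4115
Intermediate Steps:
-4074 + U(-62, -27 - 1*14) = -4074 + (-27 - 1*14) = -4074 + (-27 - 14) = -4074 - 41 = -4115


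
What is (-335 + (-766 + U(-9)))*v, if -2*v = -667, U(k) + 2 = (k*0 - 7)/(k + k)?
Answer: -13237949/36 ≈ -3.6772e+5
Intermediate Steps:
U(k) = -2 - 7/(2*k) (U(k) = -2 + (k*0 - 7)/(k + k) = -2 + (0 - 7)/((2*k)) = -2 - 7/(2*k))
v = 667/2 (v = -½*(-667) = 667/2 ≈ 333.50)
(-335 + (-766 + U(-9)))*v = (-335 + (-766 + (-2 - 7/2/(-9))))*(667/2) = (-335 + (-766 + (-2 - 7/2*(-⅑))))*(667/2) = (-335 + (-766 + (-2 + 7/18)))*(667/2) = (-335 + (-766 - 29/18))*(667/2) = (-335 - 13817/18)*(667/2) = -19847/18*667/2 = -13237949/36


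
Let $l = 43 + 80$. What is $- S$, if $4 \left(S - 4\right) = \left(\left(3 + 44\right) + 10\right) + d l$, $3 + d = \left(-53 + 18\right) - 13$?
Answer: $1550$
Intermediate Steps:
$d = -51$ ($d = -3 + \left(\left(-53 + 18\right) - 13\right) = -3 - 48 = -51$)
$l = 123$
$S = -1550$ ($S = 4 + \frac{\left(\left(3 + 44\right) + 10\right) - 6273}{4} = 4 + \frac{\left(47 + 10\right) - 6273}{4} = 4 + \frac{57 - 6273}{4} = 4 + \frac{1}{4} \left(-6216\right) = 4 - 1554 = -1550$)
$- S = \left(-1\right) \left(-1550\right) = 1550$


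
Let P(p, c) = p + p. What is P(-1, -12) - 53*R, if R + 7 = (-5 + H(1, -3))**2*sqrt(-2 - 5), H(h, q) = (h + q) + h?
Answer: 369 - 1908*I*sqrt(7) ≈ 369.0 - 5048.1*I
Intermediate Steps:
H(h, q) = q + 2*h
P(p, c) = 2*p
R = -7 + 36*I*sqrt(7) (R = -7 + (-5 + (-3 + 2*1))**2*sqrt(-2 - 5) = -7 + (-5 + (-3 + 2))**2*sqrt(-7) = -7 + (-5 - 1)**2*(I*sqrt(7)) = -7 + (-6)**2*(I*sqrt(7)) = -7 + 36*(I*sqrt(7)) = -7 + 36*I*sqrt(7) ≈ -7.0 + 95.247*I)
P(-1, -12) - 53*R = 2*(-1) - 53*(-7 + 36*I*sqrt(7)) = -2 + (371 - 1908*I*sqrt(7)) = 369 - 1908*I*sqrt(7)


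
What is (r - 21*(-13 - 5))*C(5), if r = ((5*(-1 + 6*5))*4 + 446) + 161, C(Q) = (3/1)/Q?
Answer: 939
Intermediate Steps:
C(Q) = 3/Q (C(Q) = (3*1)/Q = 3/Q)
r = 1187 (r = ((5*(-1 + 30))*4 + 446) + 161 = ((5*29)*4 + 446) + 161 = (145*4 + 446) + 161 = (580 + 446) + 161 = 1026 + 161 = 1187)
(r - 21*(-13 - 5))*C(5) = (1187 - 21*(-13 - 5))*(3/5) = (1187 - 21*(-18))*(3*(⅕)) = (1187 - 1*(-378))*(⅗) = (1187 + 378)*(⅗) = 1565*(⅗) = 939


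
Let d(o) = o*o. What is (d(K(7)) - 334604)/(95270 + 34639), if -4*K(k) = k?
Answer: -5353615/2078544 ≈ -2.5757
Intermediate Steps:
K(k) = -k/4
d(o) = o**2
(d(K(7)) - 334604)/(95270 + 34639) = ((-1/4*7)**2 - 334604)/(95270 + 34639) = ((-7/4)**2 - 334604)/129909 = (49/16 - 334604)*(1/129909) = -5353615/16*1/129909 = -5353615/2078544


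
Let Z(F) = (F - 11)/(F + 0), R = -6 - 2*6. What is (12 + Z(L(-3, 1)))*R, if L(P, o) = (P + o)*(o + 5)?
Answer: -501/2 ≈ -250.50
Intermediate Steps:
L(P, o) = (5 + o)*(P + o) (L(P, o) = (P + o)*(5 + o) = (5 + o)*(P + o))
R = -18 (R = -6 - 12 = -18)
Z(F) = (-11 + F)/F
(12 + Z(L(-3, 1)))*R = (12 + (-11 + (1² + 5*(-3) + 5*1 - 3*1))/(1² + 5*(-3) + 5*1 - 3*1))*(-18) = (12 + (-11 + (1 - 15 + 5 - 3))/(1 - 15 + 5 - 3))*(-18) = (12 + (-11 - 12)/(-12))*(-18) = (12 - 1/12*(-23))*(-18) = (12 + 23/12)*(-18) = (167/12)*(-18) = -501/2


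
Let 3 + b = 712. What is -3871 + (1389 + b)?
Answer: -1773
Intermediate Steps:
b = 709 (b = -3 + 712 = 709)
-3871 + (1389 + b) = -3871 + (1389 + 709) = -3871 + 2098 = -1773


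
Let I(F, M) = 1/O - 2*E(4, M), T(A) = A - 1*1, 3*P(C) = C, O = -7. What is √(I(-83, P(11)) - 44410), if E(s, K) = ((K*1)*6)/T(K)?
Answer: I*√8707622/14 ≈ 210.78*I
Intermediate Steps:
P(C) = C/3
T(A) = -1 + A (T(A) = A - 1 = -1 + A)
E(s, K) = 6*K/(-1 + K) (E(s, K) = ((K*1)*6)/(-1 + K) = (K*6)/(-1 + K) = (6*K)/(-1 + K) = 6*K/(-1 + K))
I(F, M) = -⅐ - 12*M/(-1 + M) (I(F, M) = 1/(-7) - 12*M/(-1 + M) = -⅐ - 12*M/(-1 + M))
√(I(-83, P(11)) - 44410) = √((1 - 85*11/3)/(7*(-1 + (⅓)*11)) - 44410) = √((1 - 85*11/3)/(7*(-1 + 11/3)) - 44410) = √((1 - 935/3)/(7*(8/3)) - 44410) = √((⅐)*(3/8)*(-932/3) - 44410) = √(-233/14 - 44410) = √(-621973/14) = I*√8707622/14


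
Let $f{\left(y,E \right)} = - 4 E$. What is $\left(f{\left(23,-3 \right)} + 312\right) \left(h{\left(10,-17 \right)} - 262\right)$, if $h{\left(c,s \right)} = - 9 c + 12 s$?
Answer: $-180144$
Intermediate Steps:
$\left(f{\left(23,-3 \right)} + 312\right) \left(h{\left(10,-17 \right)} - 262\right) = \left(\left(-4\right) \left(-3\right) + 312\right) \left(\left(\left(-9\right) 10 + 12 \left(-17\right)\right) - 262\right) = \left(12 + 312\right) \left(\left(-90 - 204\right) - 262\right) = 324 \left(-294 - 262\right) = 324 \left(-556\right) = -180144$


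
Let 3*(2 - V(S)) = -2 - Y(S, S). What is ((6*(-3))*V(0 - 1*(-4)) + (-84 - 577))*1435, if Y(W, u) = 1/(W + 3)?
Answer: -1018645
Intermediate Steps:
Y(W, u) = 1/(3 + W)
V(S) = 8/3 + 1/(3*(3 + S)) (V(S) = 2 - (-2 - 1/(3 + S))/3 = 2 + (2/3 + 1/(3*(3 + S))) = 8/3 + 1/(3*(3 + S)))
((6*(-3))*V(0 - 1*(-4)) + (-84 - 577))*1435 = ((6*(-3))*((25 + 8*(0 - 1*(-4)))/(3*(3 + (0 - 1*(-4))))) + (-84 - 577))*1435 = (-6*(25 + 8*(0 + 4))/(3 + (0 + 4)) - 661)*1435 = (-6*(25 + 8*4)/(3 + 4) - 661)*1435 = (-6*(25 + 32)/7 - 661)*1435 = (-6*57/7 - 661)*1435 = (-18*19/7 - 661)*1435 = (-342/7 - 661)*1435 = -4969/7*1435 = -1018645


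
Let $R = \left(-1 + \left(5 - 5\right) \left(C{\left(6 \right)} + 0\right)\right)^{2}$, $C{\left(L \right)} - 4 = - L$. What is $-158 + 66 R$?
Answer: $-92$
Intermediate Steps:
$C{\left(L \right)} = 4 - L$
$R = 1$ ($R = \left(-1 + \left(5 - 5\right) \left(\left(4 - 6\right) + 0\right)\right)^{2} = \left(-1 + 0 \left(\left(4 - 6\right) + 0\right)\right)^{2} = \left(-1 + 0 \left(-2 + 0\right)\right)^{2} = \left(-1 + 0 \left(-2\right)\right)^{2} = \left(-1 + 0\right)^{2} = \left(-1\right)^{2} = 1$)
$-158 + 66 R = -158 + 66 \cdot 1 = -158 + 66 = -92$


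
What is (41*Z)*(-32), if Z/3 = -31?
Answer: 122016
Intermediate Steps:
Z = -93 (Z = 3*(-31) = -93)
(41*Z)*(-32) = (41*(-93))*(-32) = -3813*(-32) = 122016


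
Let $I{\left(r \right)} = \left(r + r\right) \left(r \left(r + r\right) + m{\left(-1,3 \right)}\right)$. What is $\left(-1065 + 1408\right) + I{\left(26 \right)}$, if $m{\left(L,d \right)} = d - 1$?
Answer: $70751$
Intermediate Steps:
$m{\left(L,d \right)} = -1 + d$ ($m{\left(L,d \right)} = d - 1 = -1 + d$)
$I{\left(r \right)} = 2 r \left(2 + 2 r^{2}\right)$ ($I{\left(r \right)} = \left(r + r\right) \left(r \left(r + r\right) + \left(-1 + 3\right)\right) = 2 r \left(r 2 r + 2\right) = 2 r \left(2 r^{2} + 2\right) = 2 r \left(2 + 2 r^{2}\right)$)
$\left(-1065 + 1408\right) + I{\left(26 \right)} = \left(-1065 + 1408\right) + 4 \cdot 26 \left(1 + 26^{2}\right) = 343 + 4 \cdot 26 \left(1 + 676\right) = 343 + 4 \cdot 26 \cdot 677 = 343 + 70408 = 70751$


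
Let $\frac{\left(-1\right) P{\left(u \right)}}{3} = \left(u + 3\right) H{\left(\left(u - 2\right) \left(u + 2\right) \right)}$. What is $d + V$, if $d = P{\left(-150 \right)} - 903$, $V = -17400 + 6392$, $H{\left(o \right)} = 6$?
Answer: $-9265$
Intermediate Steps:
$V = -11008$
$P{\left(u \right)} = -54 - 18 u$ ($P{\left(u \right)} = - 3 \left(u + 3\right) 6 = - 3 \left(3 + u\right) 6 = - 3 \left(18 + 6 u\right) = -54 - 18 u$)
$d = 1743$ ($d = \left(-54 - -2700\right) - 903 = \left(-54 + 2700\right) - 903 = 2646 - 903 = 1743$)
$d + V = 1743 - 11008 = -9265$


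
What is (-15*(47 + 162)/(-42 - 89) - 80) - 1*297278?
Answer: -38950763/131 ≈ -2.9733e+5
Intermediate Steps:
(-15*(47 + 162)/(-42 - 89) - 80) - 1*297278 = (-3135/(-131) - 80) - 297278 = (-3135*(-1)/131 - 80) - 297278 = (-15*(-209/131) - 80) - 297278 = (3135/131 - 80) - 297278 = -7345/131 - 297278 = -38950763/131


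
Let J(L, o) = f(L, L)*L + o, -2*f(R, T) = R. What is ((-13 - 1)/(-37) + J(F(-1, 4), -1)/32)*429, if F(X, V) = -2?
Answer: 144573/1184 ≈ 122.11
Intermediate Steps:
f(R, T) = -R/2
J(L, o) = o - L²/2 (J(L, o) = (-L/2)*L + o = -L²/2 + o = o - L²/2)
((-13 - 1)/(-37) + J(F(-1, 4), -1)/32)*429 = ((-13 - 1)/(-37) + (-1 - ½*(-2)²)/32)*429 = (-14*(-1/37) + (-1 - ½*4)*(1/32))*429 = (14/37 + (-1 - 2)*(1/32))*429 = (14/37 - 3*1/32)*429 = (14/37 - 3/32)*429 = (337/1184)*429 = 144573/1184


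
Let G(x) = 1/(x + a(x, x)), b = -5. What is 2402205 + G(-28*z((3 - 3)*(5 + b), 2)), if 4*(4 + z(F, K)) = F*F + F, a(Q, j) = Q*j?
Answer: 30402306481/12656 ≈ 2.4022e+6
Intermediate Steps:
z(F, K) = -4 + F/4 + F²/4 (z(F, K) = -4 + (F*F + F)/4 = -4 + (F² + F)/4 = -4 + (F + F²)/4 = -4 + (F/4 + F²/4) = -4 + F/4 + F²/4)
G(x) = 1/(x + x²) (G(x) = 1/(x + x*x) = 1/(x + x²))
2402205 + G(-28*z((3 - 3)*(5 + b), 2)) = 2402205 + 1/(((-28*(-4 + ((3 - 3)*(5 - 5))/4 + ((3 - 3)*(5 - 5))²/4)))*(1 - 28*(-4 + ((3 - 3)*(5 - 5))/4 + ((3 - 3)*(5 - 5))²/4))) = 2402205 + 1/(((-28*(-4 + (0*0)/4 + (0*0)²/4)))*(1 - 28*(-4 + (0*0)/4 + (0*0)²/4))) = 2402205 + 1/(((-28*(-4 + (¼)*0 + (¼)*0²)))*(1 - 28*(-4 + (¼)*0 + (¼)*0²))) = 2402205 + 1/(((-28*(-4 + 0 + (¼)*0)))*(1 - 28*(-4 + 0 + (¼)*0))) = 2402205 + 1/(((-28*(-4 + 0 + 0)))*(1 - 28*(-4 + 0 + 0))) = 2402205 + 1/(((-28*(-4)))*(1 - 28*(-4))) = 2402205 + 1/(112*(1 + 112)) = 2402205 + (1/112)/113 = 2402205 + (1/112)*(1/113) = 2402205 + 1/12656 = 30402306481/12656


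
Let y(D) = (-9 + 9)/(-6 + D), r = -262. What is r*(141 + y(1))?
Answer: -36942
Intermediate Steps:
y(D) = 0 (y(D) = 0/(-6 + D) = 0)
r*(141 + y(1)) = -262*(141 + 0) = -262*141 = -36942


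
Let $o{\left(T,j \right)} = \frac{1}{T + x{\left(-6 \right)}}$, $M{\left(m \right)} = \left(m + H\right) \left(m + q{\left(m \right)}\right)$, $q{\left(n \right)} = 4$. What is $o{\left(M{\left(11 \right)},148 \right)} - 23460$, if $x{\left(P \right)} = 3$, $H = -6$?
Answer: $- \frac{1829879}{78} \approx -23460.0$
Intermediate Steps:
$M{\left(m \right)} = \left(-6 + m\right) \left(4 + m\right)$ ($M{\left(m \right)} = \left(m - 6\right) \left(m + 4\right) = \left(-6 + m\right) \left(4 + m\right)$)
$o{\left(T,j \right)} = \frac{1}{3 + T}$ ($o{\left(T,j \right)} = \frac{1}{T + 3} = \frac{1}{3 + T}$)
$o{\left(M{\left(11 \right)},148 \right)} - 23460 = \frac{1}{3 - \left(46 - 121\right)} - 23460 = \frac{1}{3 - -75} - 23460 = \frac{1}{3 + 75} - 23460 = \frac{1}{78} - 23460 = - \frac{1829879}{78}$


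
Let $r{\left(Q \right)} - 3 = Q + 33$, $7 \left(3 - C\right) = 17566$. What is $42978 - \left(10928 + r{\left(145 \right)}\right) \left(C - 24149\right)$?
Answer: $296158134$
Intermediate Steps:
$C = - \frac{17545}{7}$ ($C = 3 - \frac{17566}{7} = - \frac{17545}{7} \approx -2506.4$)
$r{\left(Q \right)} = 36 + Q$ ($r{\left(Q \right)} = 3 + \left(Q + 33\right) = 3 + \left(33 + Q\right) = 36 + Q$)
$42978 - \left(10928 + r{\left(145 \right)}\right) \left(C - 24149\right) = 42978 - \left(10928 + \left(36 + 145\right)\right) \left(- \frac{17545}{7} - 24149\right) = 42978 - \left(10928 + 181\right) \left(- \frac{186588}{7}\right) = 42978 - 11109 \left(- \frac{186588}{7}\right) = 42978 - -296115156 = 42978 + 296115156 = 296158134$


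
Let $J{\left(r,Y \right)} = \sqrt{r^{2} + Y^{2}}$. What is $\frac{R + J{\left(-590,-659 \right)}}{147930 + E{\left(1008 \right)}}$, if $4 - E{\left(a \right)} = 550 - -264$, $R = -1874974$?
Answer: $- \frac{937487}{73560} + \frac{\sqrt{782381}}{147120} \approx -12.739$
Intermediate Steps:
$J{\left(r,Y \right)} = \sqrt{Y^{2} + r^{2}}$
$E{\left(a \right)} = -810$ ($E{\left(a \right)} = 4 - \left(550 - -264\right) = 4 - \left(550 + 264\right) = 4 - 814 = -810$)
$\frac{R + J{\left(-590,-659 \right)}}{147930 + E{\left(1008 \right)}} = \frac{-1874974 + \sqrt{\left(-659\right)^{2} + \left(-590\right)^{2}}}{147930 - 810} = \frac{-1874974 + \sqrt{434281 + 348100}}{147120} = \left(-1874974 + \sqrt{782381}\right) \frac{1}{147120} = - \frac{937487}{73560} + \frac{\sqrt{782381}}{147120}$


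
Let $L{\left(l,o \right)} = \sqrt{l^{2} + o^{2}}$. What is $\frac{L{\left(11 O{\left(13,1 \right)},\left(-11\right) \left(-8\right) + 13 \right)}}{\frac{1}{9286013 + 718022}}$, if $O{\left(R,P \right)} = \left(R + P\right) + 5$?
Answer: $10004035 \sqrt{53882} \approx 2.3222 \cdot 10^{9}$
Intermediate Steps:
$O{\left(R,P \right)} = 5 + P + R$ ($O{\left(R,P \right)} = \left(P + R\right) + 5 = 5 + P + R$)
$\frac{L{\left(11 O{\left(13,1 \right)},\left(-11\right) \left(-8\right) + 13 \right)}}{\frac{1}{9286013 + 718022}} = \frac{\sqrt{\left(11 \left(5 + 1 + 13\right)\right)^{2} + \left(\left(-11\right) \left(-8\right) + 13\right)^{2}}}{\frac{1}{9286013 + 718022}} = \frac{\sqrt{\left(11 \cdot 19\right)^{2} + \left(88 + 13\right)^{2}}}{\frac{1}{10004035}} = \sqrt{209^{2} + 101^{2}} \frac{1}{\frac{1}{10004035}} = \sqrt{43681 + 10201} \cdot 10004035 = \sqrt{53882} \cdot 10004035 = 10004035 \sqrt{53882}$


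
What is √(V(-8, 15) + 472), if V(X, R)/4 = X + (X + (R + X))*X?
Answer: 2*√118 ≈ 21.726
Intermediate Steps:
V(X, R) = 4*X + 4*X*(R + 2*X) (V(X, R) = 4*(X + (X + (R + X))*X) = 4*(X + (R + 2*X)*X) = 4*(X + X*(R + 2*X)) = 4*X + 4*X*(R + 2*X))
√(V(-8, 15) + 472) = √(4*(-8)*(1 + 15 + 2*(-8)) + 472) = √(4*(-8)*(1 + 15 - 16) + 472) = √(4*(-8)*0 + 472) = √(0 + 472) = √472 = 2*√118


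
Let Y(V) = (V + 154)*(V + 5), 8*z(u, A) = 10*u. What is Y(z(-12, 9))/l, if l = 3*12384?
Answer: -695/18576 ≈ -0.037414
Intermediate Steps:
z(u, A) = 5*u/4 (z(u, A) = (10*u)/8 = 5*u/4)
l = 37152
Y(V) = (5 + V)*(154 + V) (Y(V) = (154 + V)*(5 + V) = (5 + V)*(154 + V))
Y(z(-12, 9))/l = (770 + ((5/4)*(-12))² + 159*((5/4)*(-12)))/37152 = (770 + (-15)² + 159*(-15))*(1/37152) = (770 + 225 - 2385)*(1/37152) = -1390*1/37152 = -695/18576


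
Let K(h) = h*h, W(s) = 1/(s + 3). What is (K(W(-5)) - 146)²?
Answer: 339889/16 ≈ 21243.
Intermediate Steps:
W(s) = 1/(3 + s)
K(h) = h²
(K(W(-5)) - 146)² = ((1/(3 - 5))² - 146)² = ((1/(-2))² - 146)² = ((-½)² - 146)² = (¼ - 146)² = (-583/4)² = 339889/16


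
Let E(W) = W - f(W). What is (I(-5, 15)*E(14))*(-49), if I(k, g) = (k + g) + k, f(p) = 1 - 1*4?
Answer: -4165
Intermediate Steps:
f(p) = -3 (f(p) = 1 - 4 = -3)
I(k, g) = g + 2*k (I(k, g) = (g + k) + k = g + 2*k)
E(W) = 3 + W (E(W) = W - 1*(-3) = W + 3 = 3 + W)
(I(-5, 15)*E(14))*(-49) = ((15 + 2*(-5))*(3 + 14))*(-49) = ((15 - 10)*17)*(-49) = (5*17)*(-49) = 85*(-49) = -4165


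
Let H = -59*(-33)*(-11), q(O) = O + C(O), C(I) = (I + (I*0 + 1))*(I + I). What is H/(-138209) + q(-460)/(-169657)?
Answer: -54665776411/23448124313 ≈ -2.3313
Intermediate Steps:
C(I) = 2*I*(1 + I) (C(I) = (I + (0 + 1))*(2*I) = (I + 1)*(2*I) = (1 + I)*(2*I) = 2*I*(1 + I))
q(O) = O + 2*O*(1 + O)
H = -21417 (H = 1947*(-11) = -21417)
H/(-138209) + q(-460)/(-169657) = -21417/(-138209) - 460*(3 + 2*(-460))/(-169657) = -21417*(-1/138209) - 460*(3 - 920)*(-1/169657) = 21417/138209 - 460*(-917)*(-1/169657) = 21417/138209 + 421820*(-1/169657) = 21417/138209 - 421820/169657 = -54665776411/23448124313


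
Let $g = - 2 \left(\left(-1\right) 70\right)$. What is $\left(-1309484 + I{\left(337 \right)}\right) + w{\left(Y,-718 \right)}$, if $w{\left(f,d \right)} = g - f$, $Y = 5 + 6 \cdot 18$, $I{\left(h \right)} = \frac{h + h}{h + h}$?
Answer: $-1309456$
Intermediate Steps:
$I{\left(h \right)} = 1$ ($I{\left(h \right)} = \frac{2 h}{2 h} = 2 h \frac{1}{2 h} = 1$)
$Y = 113$ ($Y = 5 + 108 = 113$)
$g = 140$ ($g = \left(-2\right) \left(-70\right) = 140$)
$w{\left(f,d \right)} = 140 - f$
$\left(-1309484 + I{\left(337 \right)}\right) + w{\left(Y,-718 \right)} = \left(-1309484 + 1\right) + \left(140 - 113\right) = -1309483 + \left(140 - 113\right) = -1309483 + 27 = -1309456$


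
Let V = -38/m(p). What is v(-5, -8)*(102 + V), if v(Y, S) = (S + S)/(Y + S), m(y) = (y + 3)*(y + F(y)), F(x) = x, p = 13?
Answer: 21197/169 ≈ 125.43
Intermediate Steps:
m(y) = 2*y*(3 + y) (m(y) = (y + 3)*(y + y) = (3 + y)*(2*y) = 2*y*(3 + y))
v(Y, S) = 2*S/(S + Y) (v(Y, S) = (2*S)/(S + Y) = 2*S/(S + Y))
V = -19/208 (V = -38*1/(26*(3 + 13)) = -38/(2*13*16) = -38/416 = -38*1/416 = -19/208 ≈ -0.091346)
v(-5, -8)*(102 + V) = (2*(-8)/(-8 - 5))*(102 - 19/208) = (2*(-8)/(-13))*(21197/208) = (2*(-8)*(-1/13))*(21197/208) = (16/13)*(21197/208) = 21197/169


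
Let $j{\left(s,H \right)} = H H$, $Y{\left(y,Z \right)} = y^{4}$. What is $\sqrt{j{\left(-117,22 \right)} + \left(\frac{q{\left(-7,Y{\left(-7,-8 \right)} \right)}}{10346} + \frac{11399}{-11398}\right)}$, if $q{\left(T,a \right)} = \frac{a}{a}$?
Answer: $\frac{2 \sqrt{104946852544474927}}{29480927} \approx 21.977$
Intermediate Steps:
$j{\left(s,H \right)} = H^{2}$
$q{\left(T,a \right)} = 1$
$\sqrt{j{\left(-117,22 \right)} + \left(\frac{q{\left(-7,Y{\left(-7,-8 \right)} \right)}}{10346} + \frac{11399}{-11398}\right)} = \sqrt{22^{2} + \left(1 \cdot \frac{1}{10346} + \frac{11399}{-11398}\right)} = \sqrt{484 + \left(1 \cdot \frac{1}{10346} + 11399 \left(- \frac{1}{11398}\right)\right)} = \sqrt{484 + \left(\frac{1}{10346} - \frac{11399}{11398}\right)} = \sqrt{484 - \frac{29480664}{29480927}} = \sqrt{\frac{14239288004}{29480927}} = \frac{2 \sqrt{104946852544474927}}{29480927}$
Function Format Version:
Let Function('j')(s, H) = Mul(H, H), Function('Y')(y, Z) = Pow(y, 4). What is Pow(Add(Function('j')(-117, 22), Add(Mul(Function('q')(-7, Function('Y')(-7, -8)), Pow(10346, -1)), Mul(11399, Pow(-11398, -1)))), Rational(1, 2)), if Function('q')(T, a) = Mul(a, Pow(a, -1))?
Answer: Mul(Rational(2, 29480927), Pow(104946852544474927, Rational(1, 2))) ≈ 21.977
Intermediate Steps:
Function('j')(s, H) = Pow(H, 2)
Function('q')(T, a) = 1
Pow(Add(Function('j')(-117, 22), Add(Mul(Function('q')(-7, Function('Y')(-7, -8)), Pow(10346, -1)), Mul(11399, Pow(-11398, -1)))), Rational(1, 2)) = Pow(Add(Pow(22, 2), Add(Mul(1, Pow(10346, -1)), Mul(11399, Pow(-11398, -1)))), Rational(1, 2)) = Pow(Add(484, Add(Mul(1, Rational(1, 10346)), Mul(11399, Rational(-1, 11398)))), Rational(1, 2)) = Pow(Add(484, Add(Rational(1, 10346), Rational(-11399, 11398))), Rational(1, 2)) = Pow(Add(484, Rational(-29480664, 29480927)), Rational(1, 2)) = Pow(Rational(14239288004, 29480927), Rational(1, 2)) = Mul(Rational(2, 29480927), Pow(104946852544474927, Rational(1, 2)))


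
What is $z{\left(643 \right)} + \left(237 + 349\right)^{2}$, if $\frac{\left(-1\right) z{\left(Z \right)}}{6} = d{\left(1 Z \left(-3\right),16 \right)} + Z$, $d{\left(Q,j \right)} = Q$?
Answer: $351112$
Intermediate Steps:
$z{\left(Z \right)} = 12 Z$ ($z{\left(Z \right)} = - 6 \left(1 Z \left(-3\right) + Z\right) = - 6 \left(Z \left(-3\right) + Z\right) = - 6 \left(- 3 Z + Z\right) = - 6 \left(- 2 Z\right) = 12 Z$)
$z{\left(643 \right)} + \left(237 + 349\right)^{2} = 12 \cdot 643 + \left(237 + 349\right)^{2} = 7716 + 586^{2} = 7716 + 343396 = 351112$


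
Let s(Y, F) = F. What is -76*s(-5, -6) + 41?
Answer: 497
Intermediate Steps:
-76*s(-5, -6) + 41 = -76*(-6) + 41 = 456 + 41 = 497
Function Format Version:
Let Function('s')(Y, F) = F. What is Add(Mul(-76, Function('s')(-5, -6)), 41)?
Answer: 497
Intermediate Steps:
Add(Mul(-76, Function('s')(-5, -6)), 41) = Add(Mul(-76, -6), 41) = Add(456, 41) = 497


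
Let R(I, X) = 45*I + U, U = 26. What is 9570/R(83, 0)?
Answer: 9570/3761 ≈ 2.5445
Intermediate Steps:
R(I, X) = 26 + 45*I (R(I, X) = 45*I + 26 = 26 + 45*I)
9570/R(83, 0) = 9570/(26 + 45*83) = 9570/(26 + 3735) = 9570/3761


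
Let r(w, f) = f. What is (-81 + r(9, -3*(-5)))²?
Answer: 4356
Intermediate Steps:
(-81 + r(9, -3*(-5)))² = (-81 - 3*(-5))² = (-81 + 15)² = (-66)² = 4356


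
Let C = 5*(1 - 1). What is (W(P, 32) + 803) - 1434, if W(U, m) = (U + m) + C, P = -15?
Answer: -614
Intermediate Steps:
C = 0 (C = 5*0 = 0)
W(U, m) = U + m (W(U, m) = (U + m) + 0 = U + m)
(W(P, 32) + 803) - 1434 = ((-15 + 32) + 803) - 1434 = (17 + 803) - 1434 = 820 - 1434 = -614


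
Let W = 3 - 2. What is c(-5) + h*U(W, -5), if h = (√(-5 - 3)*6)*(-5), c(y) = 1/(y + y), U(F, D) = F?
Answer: -⅒ - 60*I*√2 ≈ -0.1 - 84.853*I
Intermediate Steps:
W = 1
c(y) = 1/(2*y)
h = -60*I*√2 (h = (√(-8)*6)*(-5) = ((2*I*√2)*6)*(-5) = (12*I*√2)*(-5) = -60*I*√2 ≈ -84.853*I)
c(-5) + h*U(W, -5) = (½)/(-5) - 60*I*√2*1 = (½)*(-⅕) - 60*I*√2 = -⅒ - 60*I*√2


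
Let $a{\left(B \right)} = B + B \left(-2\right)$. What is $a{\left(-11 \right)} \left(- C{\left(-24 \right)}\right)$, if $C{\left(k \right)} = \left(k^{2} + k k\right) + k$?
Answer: $-12408$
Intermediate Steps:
$C{\left(k \right)} = k + 2 k^{2}$ ($C{\left(k \right)} = \left(k^{2} + k^{2}\right) + k = 2 k^{2} + k = k + 2 k^{2}$)
$a{\left(B \right)} = - B$ ($a{\left(B \right)} = B - 2 B = - B$)
$a{\left(-11 \right)} \left(- C{\left(-24 \right)}\right) = \left(-1\right) \left(-11\right) \left(- \left(-24\right) \left(1 + 2 \left(-24\right)\right)\right) = 11 \left(- \left(-24\right) \left(1 - 48\right)\right) = 11 \left(- \left(-24\right) \left(-47\right)\right) = 11 \left(\left(-1\right) 1128\right) = 11 \left(-1128\right) = -12408$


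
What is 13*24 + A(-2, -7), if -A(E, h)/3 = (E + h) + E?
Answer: 345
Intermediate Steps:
A(E, h) = -6*E - 3*h (A(E, h) = -3*((E + h) + E) = -3*(h + 2*E) = -6*E - 3*h)
13*24 + A(-2, -7) = 13*24 + (-6*(-2) - 3*(-7)) = 312 + (12 + 21) = 312 + 33 = 345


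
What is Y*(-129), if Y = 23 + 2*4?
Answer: -3999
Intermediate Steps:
Y = 31 (Y = 23 + 8 = 31)
Y*(-129) = 31*(-129) = -3999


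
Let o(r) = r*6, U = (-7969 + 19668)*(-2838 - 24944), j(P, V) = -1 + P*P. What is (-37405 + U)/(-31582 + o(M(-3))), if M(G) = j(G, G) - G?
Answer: 325059023/31516 ≈ 10314.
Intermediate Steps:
j(P, V) = -1 + P²
M(G) = -1 + G² - G (M(G) = (-1 + G²) - G = -1 + G² - G)
U = -325021618 (U = 11699*(-27782) = -325021618)
o(r) = 6*r
(-37405 + U)/(-31582 + o(M(-3))) = (-37405 - 325021618)/(-31582 + 6*(-1 + (-3)² - 1*(-3))) = -325059023/(-31582 + 6*(-1 + 9 + 3)) = -325059023/(-31582 + 6*11) = -325059023/(-31582 + 66) = -325059023/(-31516) = -325059023*(-1/31516) = 325059023/31516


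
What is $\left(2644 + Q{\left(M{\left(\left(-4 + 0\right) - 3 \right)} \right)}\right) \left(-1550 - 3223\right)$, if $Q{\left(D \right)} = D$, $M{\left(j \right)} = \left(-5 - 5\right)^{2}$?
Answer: $-13097112$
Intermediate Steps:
$M{\left(j \right)} = 100$ ($M{\left(j \right)} = \left(-10\right)^{2} = 100$)
$\left(2644 + Q{\left(M{\left(\left(-4 + 0\right) - 3 \right)} \right)}\right) \left(-1550 - 3223\right) = \left(2644 + 100\right) \left(-1550 - 3223\right) = 2744 \left(-4773\right) = -13097112$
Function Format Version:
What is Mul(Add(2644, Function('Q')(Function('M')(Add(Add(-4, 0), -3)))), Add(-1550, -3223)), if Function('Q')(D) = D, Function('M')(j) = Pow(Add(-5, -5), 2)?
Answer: -13097112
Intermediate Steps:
Function('M')(j) = 100 (Function('M')(j) = Pow(-10, 2) = 100)
Mul(Add(2644, Function('Q')(Function('M')(Add(Add(-4, 0), -3)))), Add(-1550, -3223)) = Mul(Add(2644, 100), Add(-1550, -3223)) = Mul(2744, -4773) = -13097112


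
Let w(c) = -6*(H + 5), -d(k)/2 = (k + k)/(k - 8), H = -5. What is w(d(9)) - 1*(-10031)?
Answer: 10031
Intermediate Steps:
d(k) = -4*k/(-8 + k) (d(k) = -2*(k + k)/(k - 8) = -2*2*k/(-8 + k) = -4*k/(-8 + k))
w(c) = 0 (w(c) = -6*(-5 + 5) = -6*0 = 0)
w(d(9)) - 1*(-10031) = 0 - 1*(-10031) = 0 + 10031 = 10031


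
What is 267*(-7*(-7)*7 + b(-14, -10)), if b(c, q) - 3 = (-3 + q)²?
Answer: 137505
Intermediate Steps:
b(c, q) = 3 + (-3 + q)²
267*(-7*(-7)*7 + b(-14, -10)) = 267*(-7*(-7)*7 + (3 + (-3 - 10)²)) = 267*(49*7 + (3 + (-13)²)) = 267*(343 + (3 + 169)) = 267*(343 + 172) = 267*515 = 137505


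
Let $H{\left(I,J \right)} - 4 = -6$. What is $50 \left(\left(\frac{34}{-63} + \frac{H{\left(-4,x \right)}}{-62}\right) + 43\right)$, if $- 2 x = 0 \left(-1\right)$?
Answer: $\frac{4149400}{1953} \approx 2124.6$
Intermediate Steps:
$x = 0$ ($x = - \frac{0 \left(-1\right)}{2} = \left(- \frac{1}{2}\right) 0 = 0$)
$H{\left(I,J \right)} = -2$ ($H{\left(I,J \right)} = 4 - 6 = -2$)
$50 \left(\left(\frac{34}{-63} + \frac{H{\left(-4,x \right)}}{-62}\right) + 43\right) = 50 \left(\left(\frac{34}{-63} - \frac{2}{-62}\right) + 43\right) = 50 \left(\left(34 \left(- \frac{1}{63}\right) - - \frac{1}{31}\right) + 43\right) = 50 \left(\left(- \frac{34}{63} + \frac{1}{31}\right) + 43\right) = 50 \left(- \frac{991}{1953} + 43\right) = 50 \cdot \frac{82988}{1953} = \frac{4149400}{1953}$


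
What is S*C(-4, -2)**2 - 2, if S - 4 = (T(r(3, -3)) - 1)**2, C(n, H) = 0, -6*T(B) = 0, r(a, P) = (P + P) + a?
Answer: -2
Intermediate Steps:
r(a, P) = a + 2*P (r(a, P) = 2*P + a = a + 2*P)
T(B) = 0 (T(B) = -1/6*0 = 0)
S = 5 (S = 4 + (0 - 1)**2 = 4 + (-1)**2 = 4 + 1 = 5)
S*C(-4, -2)**2 - 2 = 5*0**2 - 2 = 5*0 - 2 = 0 - 2 = -2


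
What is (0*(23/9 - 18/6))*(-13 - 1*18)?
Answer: 0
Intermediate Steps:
(0*(23/9 - 18/6))*(-13 - 1*18) = (0*(23*(1/9) - 18*1/6))*(-13 - 18) = (0*(23/9 - 3))*(-31) = (0*(-4/9))*(-31) = 0*(-31) = 0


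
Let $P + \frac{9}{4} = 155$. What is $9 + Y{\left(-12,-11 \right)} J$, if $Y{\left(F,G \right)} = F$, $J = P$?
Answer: $-1824$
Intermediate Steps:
$P = \frac{611}{4}$ ($P = - \frac{9}{4} + 155 = \frac{611}{4} \approx 152.75$)
$J = \frac{611}{4} \approx 152.75$
$9 + Y{\left(-12,-11 \right)} J = 9 - 1833 = -1824$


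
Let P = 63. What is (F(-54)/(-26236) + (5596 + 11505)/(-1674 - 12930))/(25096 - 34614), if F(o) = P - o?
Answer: 56296313/455853359724 ≈ 0.00012350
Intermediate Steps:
F(o) = 63 - o
(F(-54)/(-26236) + (5596 + 11505)/(-1674 - 12930))/(25096 - 34614) = ((63 - 1*(-54))/(-26236) + (5596 + 11505)/(-1674 - 12930))/(25096 - 34614) = ((63 + 54)*(-1/26236) + 17101/(-14604))/(-9518) = (117*(-1/26236) + 17101*(-1/14604))*(-1/9518) = (-117/26236 - 17101/14604)*(-1/9518) = -56296313/47893818*(-1/9518) = 56296313/455853359724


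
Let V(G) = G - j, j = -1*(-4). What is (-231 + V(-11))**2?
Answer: 60516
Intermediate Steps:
j = 4
V(G) = -4 + G (V(G) = G - 1*4 = G - 4 = -4 + G)
(-231 + V(-11))**2 = (-231 + (-4 - 11))**2 = (-231 - 15)**2 = (-246)**2 = 60516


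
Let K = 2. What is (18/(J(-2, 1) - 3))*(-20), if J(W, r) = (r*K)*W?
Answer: 360/7 ≈ 51.429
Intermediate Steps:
J(W, r) = 2*W*r (J(W, r) = (r*2)*W = (2*r)*W = 2*W*r)
(18/(J(-2, 1) - 3))*(-20) = (18/(2*(-2)*1 - 3))*(-20) = (18/(-4 - 3))*(-20) = (18/(-7))*(-20) = -⅐*18*(-20) = -18/7*(-20) = 360/7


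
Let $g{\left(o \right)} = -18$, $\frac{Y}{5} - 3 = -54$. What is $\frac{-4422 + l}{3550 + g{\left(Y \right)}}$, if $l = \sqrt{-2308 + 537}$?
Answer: $- \frac{2211}{1766} + \frac{i \sqrt{1771}}{3532} \approx -1.252 + 0.011915 i$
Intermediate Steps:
$Y = -255$ ($Y = 15 + 5 \left(-54\right) = 15 - 270 = -255$)
$l = i \sqrt{1771}$ ($l = \sqrt{-1771} = i \sqrt{1771} \approx 42.083 i$)
$\frac{-4422 + l}{3550 + g{\left(Y \right)}} = \frac{-4422 + i \sqrt{1771}}{3550 - 18} = \frac{-4422 + i \sqrt{1771}}{3532} = \left(-4422 + i \sqrt{1771}\right) \frac{1}{3532} = - \frac{2211}{1766} + \frac{i \sqrt{1771}}{3532}$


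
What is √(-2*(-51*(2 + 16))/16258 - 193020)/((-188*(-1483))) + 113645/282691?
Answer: 113645/282691 + I*√12754877863398/2266397716 ≈ 0.40201 + 0.0015758*I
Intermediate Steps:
√(-2*(-51*(2 + 16))/16258 - 193020)/((-188*(-1483))) + 113645/282691 = √(-2*(-51*18)/16258 - 193020)/278804 + 113645*(1/282691) = √(-(-1836)/16258 - 193020)*(1/278804) + 113645/282691 = √(-2*(-459/8129) - 193020)*(1/278804) + 113645/282691 = √(918/8129 - 193020)*(1/278804) + 113645/282691 = √(-1569058662/8129)*(1/278804) + 113645/282691 = (I*√12754877863398/8129)*(1/278804) + 113645/282691 = I*√12754877863398/2266397716 + 113645/282691 = 113645/282691 + I*√12754877863398/2266397716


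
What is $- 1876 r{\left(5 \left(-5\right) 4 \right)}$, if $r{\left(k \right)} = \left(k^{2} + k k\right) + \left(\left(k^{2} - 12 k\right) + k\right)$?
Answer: $-58343600$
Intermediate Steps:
$r{\left(k \right)} = - 11 k + 3 k^{2}$ ($r{\left(k \right)} = \left(k^{2} + k^{2}\right) + \left(k^{2} - 11 k\right) = 2 k^{2} + \left(k^{2} - 11 k\right) = - 11 k + 3 k^{2}$)
$- 1876 r{\left(5 \left(-5\right) 4 \right)} = - 1876 \cdot 5 \left(-5\right) 4 \left(-11 + 3 \cdot 5 \left(-5\right) 4\right) = - 1876 \left(-25\right) 4 \left(-11 + 3 \left(\left(-25\right) 4\right)\right) = - 1876 \left(- 100 \left(-11 + 3 \left(-100\right)\right)\right) = - 1876 \left(- 100 \left(-11 - 300\right)\right) = - 1876 \left(\left(-100\right) \left(-311\right)\right) = \left(-1876\right) 31100 = -58343600$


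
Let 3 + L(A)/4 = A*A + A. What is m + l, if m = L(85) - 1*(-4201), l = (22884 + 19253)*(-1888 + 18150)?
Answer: 685265323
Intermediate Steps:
l = 685231894 (l = 42137*16262 = 685231894)
L(A) = -12 + 4*A + 4*A² (L(A) = -12 + 4*(A*A + A) = -12 + 4*(A² + A) = -12 + 4*(A + A²) = -12 + (4*A + 4*A²) = -12 + 4*A + 4*A²)
m = 33429 (m = (-12 + 4*85 + 4*85²) - 1*(-4201) = (-12 + 340 + 4*7225) + 4201 = (-12 + 340 + 28900) + 4201 = 29228 + 4201 = 33429)
m + l = 33429 + 685231894 = 685265323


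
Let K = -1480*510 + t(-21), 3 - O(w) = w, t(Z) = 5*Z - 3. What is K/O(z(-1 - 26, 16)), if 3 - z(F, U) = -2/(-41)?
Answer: -15475614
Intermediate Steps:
t(Z) = -3 + 5*Z
z(F, U) = 121/41 (z(F, U) = 3 - (-2)/(-41) = 3 - (-2)*(-1)/41 = 3 - 1*2/41 = 3 - 2/41 = 121/41)
O(w) = 3 - w
K = -754908 (K = -1480*510 + (-3 + 5*(-21)) = -754800 + (-3 - 105) = -754800 - 108 = -754908)
K/O(z(-1 - 26, 16)) = -754908/(3 - 1*121/41) = -754908/(3 - 121/41) = -754908/2/41 = -754908*41/2 = -15475614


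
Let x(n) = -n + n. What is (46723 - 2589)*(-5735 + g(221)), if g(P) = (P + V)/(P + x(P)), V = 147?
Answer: -55920734978/221 ≈ -2.5304e+8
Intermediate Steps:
x(n) = 0
g(P) = (147 + P)/P (g(P) = (P + 147)/(P + 0) = (147 + P)/P)
(46723 - 2589)*(-5735 + g(221)) = (46723 - 2589)*(-5735 + (147 + 221)/221) = 44134*(-5735 + (1/221)*368) = 44134*(-5735 + 368/221) = 44134*(-1267067/221) = -55920734978/221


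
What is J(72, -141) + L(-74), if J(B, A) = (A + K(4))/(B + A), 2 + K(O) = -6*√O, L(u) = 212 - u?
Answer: 19889/69 ≈ 288.25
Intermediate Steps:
K(O) = -2 - 6*√O
J(B, A) = (-14 + A)/(A + B) (J(B, A) = (A + (-2 - 6*√4))/(B + A) = (A + (-2 - 6*2))/(A + B) = (A + (-2 - 12))/(A + B) = (A - 14)/(A + B) = (-14 + A)/(A + B))
J(72, -141) + L(-74) = (-14 - 141)/(-141 + 72) + (212 - 1*(-74)) = -155/(-69) + (212 + 74) = -1/69*(-155) + 286 = 155/69 + 286 = 19889/69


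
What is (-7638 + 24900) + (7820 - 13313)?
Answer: 11769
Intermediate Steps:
(-7638 + 24900) + (7820 - 13313) = 17262 - 5493 = 11769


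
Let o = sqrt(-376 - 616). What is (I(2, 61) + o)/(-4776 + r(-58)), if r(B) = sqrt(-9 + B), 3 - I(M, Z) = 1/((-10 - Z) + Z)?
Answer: (-31*I + 40*sqrt(62))/(10*(sqrt(67) + 4776*I)) ≈ -0.00063777 - 0.0065957*I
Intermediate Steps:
I(M, Z) = 31/10 (I(M, Z) = 3 - 1/((-10 - Z) + Z) = 3 - 1/(-10) = 3 - 1*(-1/10) = 3 + 1/10 = 31/10)
o = 4*I*sqrt(62) (o = sqrt(-992) = 4*I*sqrt(62) ≈ 31.496*I)
(I(2, 61) + o)/(-4776 + r(-58)) = (31/10 + 4*I*sqrt(62))/(-4776 + sqrt(-9 - 58)) = (31/10 + 4*I*sqrt(62))/(-4776 + sqrt(-67)) = (31/10 + 4*I*sqrt(62))/(-4776 + I*sqrt(67))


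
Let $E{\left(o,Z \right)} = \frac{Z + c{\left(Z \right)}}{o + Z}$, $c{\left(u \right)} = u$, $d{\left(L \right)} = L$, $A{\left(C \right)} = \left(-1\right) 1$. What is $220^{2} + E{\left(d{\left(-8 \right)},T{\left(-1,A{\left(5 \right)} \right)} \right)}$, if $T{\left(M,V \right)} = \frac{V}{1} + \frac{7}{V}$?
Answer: $48401$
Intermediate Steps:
$A{\left(C \right)} = -1$
$T{\left(M,V \right)} = V + \frac{7}{V}$ ($T{\left(M,V \right)} = V 1 + \frac{7}{V} = V + \frac{7}{V}$)
$E{\left(o,Z \right)} = \frac{2 Z}{Z + o}$ ($E{\left(o,Z \right)} = \frac{Z + Z}{o + Z} = \frac{2 Z}{Z + o}$)
$220^{2} + E{\left(d{\left(-8 \right)},T{\left(-1,A{\left(5 \right)} \right)} \right)} = 220^{2} + \frac{2 \left(-1 + \frac{7}{-1}\right)}{\left(-1 + \frac{7}{-1}\right) - 8} = 48400 + \frac{2 \left(-1 + 7 \left(-1\right)\right)}{\left(-1 + 7 \left(-1\right)\right) - 8} = 48400 + \frac{2 \left(-1 - 7\right)}{\left(-1 - 7\right) - 8} = 48400 + 2 \left(-8\right) \frac{1}{-8 - 8} = 48400 + 2 \left(-8\right) \frac{1}{-16} = 48400 + 2 \left(-8\right) \left(- \frac{1}{16}\right) = 48400 + 1 = 48401$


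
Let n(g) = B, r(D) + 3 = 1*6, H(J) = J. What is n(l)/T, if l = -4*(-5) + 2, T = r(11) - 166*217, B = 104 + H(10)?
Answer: -114/36019 ≈ -0.0031650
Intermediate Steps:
r(D) = 3 (r(D) = -3 + 1*6 = -3 + 6 = 3)
B = 114 (B = 104 + 10 = 114)
T = -36019 (T = 3 - 166*217 = 3 - 36022 = -36019)
l = 22 (l = 20 + 2 = 22)
n(g) = 114
n(l)/T = 114/(-36019) = 114*(-1/36019) = -114/36019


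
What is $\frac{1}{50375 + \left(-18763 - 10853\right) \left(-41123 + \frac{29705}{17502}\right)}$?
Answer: $\frac{2917}{3552611026251} \approx 8.2109 \cdot 10^{-10}$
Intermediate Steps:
$\frac{1}{50375 + \left(-18763 - 10853\right) \left(-41123 + \frac{29705}{17502}\right)} = \frac{1}{50375 - 29616 \left(-41123 + 29705 \cdot \frac{1}{17502}\right)} = \frac{1}{50375 - 29616 \left(-41123 + \frac{29705}{17502}\right)} = \frac{1}{50375 - - \frac{3552464082376}{2917}} = \frac{1}{50375 + \frac{3552464082376}{2917}} = \frac{1}{\frac{3552611026251}{2917}} = \frac{2917}{3552611026251}$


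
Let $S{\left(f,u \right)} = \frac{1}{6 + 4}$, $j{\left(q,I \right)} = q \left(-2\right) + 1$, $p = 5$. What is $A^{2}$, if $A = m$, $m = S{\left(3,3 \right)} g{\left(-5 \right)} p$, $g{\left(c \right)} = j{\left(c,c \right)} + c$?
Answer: $9$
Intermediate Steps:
$j{\left(q,I \right)} = 1 - 2 q$ ($j{\left(q,I \right)} = - 2 q + 1 = 1 - 2 q$)
$S{\left(f,u \right)} = \frac{1}{10}$
$g{\left(c \right)} = 1 - c$ ($g{\left(c \right)} = \left(1 - 2 c\right) + c = 1 - c$)
$m = 3$ ($m = \frac{1 - -5}{10} \cdot 5 = \frac{1 + 5}{10} \cdot 5 = \frac{1}{10} \cdot 6 \cdot 5 = \frac{3}{5} \cdot 5 = 3$)
$A = 3$
$A^{2} = 3^{2} = 9$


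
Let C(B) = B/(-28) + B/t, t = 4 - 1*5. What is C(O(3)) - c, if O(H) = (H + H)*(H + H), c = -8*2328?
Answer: 130107/7 ≈ 18587.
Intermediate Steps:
c = -18624
O(H) = 4*H² (O(H) = (2*H)*(2*H) = 4*H²)
t = -1 (t = 4 - 5 = -1)
C(B) = -29*B/28 (C(B) = B/(-28) + B/(-1) = B*(-1/28) + B*(-1) = -B/28 - B = -29*B/28)
C(O(3)) - c = -29*3²/7 - 1*(-18624) = -29*9/7 + 18624 = -29/28*36 + 18624 = -261/7 + 18624 = 130107/7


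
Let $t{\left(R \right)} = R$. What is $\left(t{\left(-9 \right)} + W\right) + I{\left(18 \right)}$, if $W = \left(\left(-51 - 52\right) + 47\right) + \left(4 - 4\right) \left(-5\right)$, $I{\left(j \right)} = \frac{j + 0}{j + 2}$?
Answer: $- \frac{641}{10} \approx -64.1$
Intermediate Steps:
$I{\left(j \right)} = \frac{j}{2 + j}$
$W = -56$ ($W = \left(\left(-51 - 52\right) + 47\right) + 0 \left(-5\right) = \left(-103 + 47\right) + 0 = -56 + 0 = -56$)
$\left(t{\left(-9 \right)} + W\right) + I{\left(18 \right)} = \left(-9 - 56\right) + \frac{18}{2 + 18} = -65 + \frac{18}{20} = -65 + 18 \cdot \frac{1}{20} = -65 + \frac{9}{10} = - \frac{641}{10}$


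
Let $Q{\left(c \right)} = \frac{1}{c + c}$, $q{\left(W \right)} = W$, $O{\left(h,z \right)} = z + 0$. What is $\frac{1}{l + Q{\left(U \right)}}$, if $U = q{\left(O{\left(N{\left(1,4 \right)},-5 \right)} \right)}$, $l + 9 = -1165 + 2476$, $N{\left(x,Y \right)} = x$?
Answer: $\frac{10}{13019} \approx 0.00076811$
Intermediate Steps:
$O{\left(h,z \right)} = z$
$l = 1302$ ($l = -9 + \left(-1165 + 2476\right) = -9 + 1311 = 1302$)
$U = -5$
$Q{\left(c \right)} = \frac{1}{2 c}$
$\frac{1}{l + Q{\left(U \right)}} = \frac{1}{1302 + \frac{1}{2 \left(-5\right)}} = \frac{1}{1302 + \frac{1}{2} \left(- \frac{1}{5}\right)} = \frac{1}{1302 - \frac{1}{10}} = \frac{1}{\frac{13019}{10}} = \frac{10}{13019}$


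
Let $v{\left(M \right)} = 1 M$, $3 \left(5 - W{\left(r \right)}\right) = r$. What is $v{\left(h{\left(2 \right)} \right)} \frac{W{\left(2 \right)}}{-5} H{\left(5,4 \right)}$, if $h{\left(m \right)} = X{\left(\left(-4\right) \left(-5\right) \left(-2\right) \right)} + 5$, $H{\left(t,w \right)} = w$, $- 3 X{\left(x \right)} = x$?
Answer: $- \frac{572}{9} \approx -63.556$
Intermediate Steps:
$X{\left(x \right)} = - \frac{x}{3}$
$W{\left(r \right)} = 5 - \frac{r}{3}$
$h{\left(m \right)} = \frac{55}{3}$ ($h{\left(m \right)} = - \frac{\left(-4\right) \left(-5\right) \left(-2\right)}{3} + 5 = - \frac{20 \left(-2\right)}{3} + 5 = \left(- \frac{1}{3}\right) \left(-40\right) + 5 = \frac{40}{3} + 5 = \frac{55}{3}$)
$v{\left(M \right)} = M$
$v{\left(h{\left(2 \right)} \right)} \frac{W{\left(2 \right)}}{-5} H{\left(5,4 \right)} = \frac{55 \frac{5 - \frac{2}{3}}{-5}}{3} \cdot 4 = \frac{55 \left(5 - \frac{2}{3}\right) \left(- \frac{1}{5}\right)}{3} \cdot 4 = \frac{55 \cdot \frac{13}{3} \left(- \frac{1}{5}\right)}{3} \cdot 4 = \frac{55}{3} \left(- \frac{13}{15}\right) 4 = \left(- \frac{143}{9}\right) 4 = - \frac{572}{9}$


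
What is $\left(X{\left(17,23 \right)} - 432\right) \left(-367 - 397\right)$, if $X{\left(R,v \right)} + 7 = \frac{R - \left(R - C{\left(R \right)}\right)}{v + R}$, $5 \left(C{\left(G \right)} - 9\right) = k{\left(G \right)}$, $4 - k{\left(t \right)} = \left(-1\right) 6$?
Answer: $\frac{3351859}{10} \approx 3.3519 \cdot 10^{5}$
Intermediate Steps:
$k{\left(t \right)} = 10$ ($k{\left(t \right)} = 4 - \left(-1\right) 6 = 4 - -6 = 4 + 6 = 10$)
$C{\left(G \right)} = 11$ ($C{\left(G \right)} = 9 + \frac{1}{5} \cdot 10 = 9 + 2 = 11$)
$X{\left(R,v \right)} = -7 + \frac{11}{R + v}$ ($X{\left(R,v \right)} = -7 + \frac{R - \left(-11 + R\right)}{v + R} = -7 + \frac{11}{R + v}$)
$\left(X{\left(17,23 \right)} - 432\right) \left(-367 - 397\right) = \left(\frac{11 - 119 - 161}{17 + 23} - 432\right) \left(-367 - 397\right) = \left(\frac{11 - 119 - 161}{40} - 432\right) \left(-764\right) = \left(\frac{1}{40} \left(-269\right) - 432\right) \left(-764\right) = \left(- \frac{269}{40} - 432\right) \left(-764\right) = \left(- \frac{17549}{40}\right) \left(-764\right) = \frac{3351859}{10}$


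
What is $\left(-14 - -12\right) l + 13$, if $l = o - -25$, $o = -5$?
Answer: $-27$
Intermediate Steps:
$l = 20$ ($l = -5 - -25 = -5 + 25 = 20$)
$\left(-14 - -12\right) l + 13 = \left(-14 - -12\right) 20 + 13 = \left(-14 + 12\right) 20 + 13 = \left(-2\right) 20 + 13 = -40 + 13 = -27$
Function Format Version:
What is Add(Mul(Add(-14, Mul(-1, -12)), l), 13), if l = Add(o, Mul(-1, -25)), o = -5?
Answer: -27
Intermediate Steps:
l = 20 (l = Add(-5, Mul(-1, -25)) = Add(-5, 25) = 20)
Add(Mul(Add(-14, Mul(-1, -12)), l), 13) = Add(Mul(Add(-14, Mul(-1, -12)), 20), 13) = Add(Mul(Add(-14, 12), 20), 13) = Add(Mul(-2, 20), 13) = Add(-40, 13) = -27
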